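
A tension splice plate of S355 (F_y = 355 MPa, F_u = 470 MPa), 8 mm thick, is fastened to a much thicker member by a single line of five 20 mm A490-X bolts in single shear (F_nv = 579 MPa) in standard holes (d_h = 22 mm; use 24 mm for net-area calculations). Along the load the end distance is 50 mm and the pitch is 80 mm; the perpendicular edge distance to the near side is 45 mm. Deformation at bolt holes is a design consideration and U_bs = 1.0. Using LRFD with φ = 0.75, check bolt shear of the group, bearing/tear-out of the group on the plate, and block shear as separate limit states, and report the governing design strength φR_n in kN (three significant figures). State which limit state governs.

536 kN (block shear governs)

Bolt shear: A_b = π·20²/4 = 314.2 mm²; R_n = 579 × 314.2 × 5 × 1 / 1000 = 909.5 kN → 0.75 × 909.5 = 682 kN.
Bearing: edge l_c = 39, r_n = 176 kN; interior l_c = 58, r_n = 180.5 kN; R_n = 176 + 4·180.5 = 897.9 kN → 673 kN.
Block shear: A_gv = 2960, A_nv = 2096, A_nt = 264 mm²; R_n = min(0.6F_uA_nv, 0.6F_yA_gv) + U_bs·F_u·A_nt = 715.2 kN → 536 kN.
Block shear governs: 536 kN.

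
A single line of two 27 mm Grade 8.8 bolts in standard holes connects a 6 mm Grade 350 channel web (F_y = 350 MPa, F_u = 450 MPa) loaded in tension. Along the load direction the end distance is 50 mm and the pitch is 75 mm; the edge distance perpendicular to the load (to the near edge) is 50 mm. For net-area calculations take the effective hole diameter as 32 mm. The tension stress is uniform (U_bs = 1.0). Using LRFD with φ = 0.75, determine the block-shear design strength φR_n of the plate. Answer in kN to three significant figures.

162 kN

Shear plane L_v = 50 + 1·75 = 125 mm; A_gv = 125 × 6 = 750 mm².
A_nv = (125 − 1.5·32) × 6 = 462 mm².
A_nt = (50 − 0.5·32) × 6 = 204 mm².
0.6 F_u A_nv = 124.7 kN; 0.6 F_y A_gv = 157.5 kN → shear rupture governs the shear term.
R_n = 124.7 + 1.0 × 450 × 204 / 1000 = 216.5 kN.
Design strength φR_n = 0.75 × 216.5 = 162 kN.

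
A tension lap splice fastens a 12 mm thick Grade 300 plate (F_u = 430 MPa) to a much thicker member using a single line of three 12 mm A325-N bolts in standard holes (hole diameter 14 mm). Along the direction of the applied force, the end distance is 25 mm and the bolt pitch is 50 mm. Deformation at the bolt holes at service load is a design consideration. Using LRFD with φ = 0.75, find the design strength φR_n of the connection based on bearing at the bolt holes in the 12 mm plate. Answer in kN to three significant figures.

Per bolt r_n = 1.2 l_c t F_u ≤ 2.4 d t F_u; upper limit = 2.4 × 12 × 12 × 430 / 1000 = 148.6 kN.
Edge bolt: l_c = 25 − 14/2 = 18 mm → 1.2 × 18 × 12 × 430 / 1000 = 111.5 → r_n = 111.5 kN.
Interior bolts: l_c = 50 − 14 = 36 mm → 1.2 × 36 × 12 × 430 / 1000 = 222.9 → r_n = 148.6 kN.
R_n = 1 × 111.5 + 2 × 148.6 = 408.7 kN.
Design strength φR_n = 0.75 × 408.7 = 307 kN.

307 kN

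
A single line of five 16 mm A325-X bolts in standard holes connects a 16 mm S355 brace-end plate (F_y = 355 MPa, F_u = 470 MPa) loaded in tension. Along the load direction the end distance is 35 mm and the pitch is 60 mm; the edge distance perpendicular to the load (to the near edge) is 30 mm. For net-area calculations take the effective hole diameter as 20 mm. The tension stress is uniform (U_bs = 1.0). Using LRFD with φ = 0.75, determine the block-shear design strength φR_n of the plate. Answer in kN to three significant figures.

739 kN

Shear plane L_v = 35 + 4·60 = 275 mm; A_gv = 275 × 16 = 4400 mm².
A_nv = (275 − 4.5·20) × 16 = 2960 mm².
A_nt = (30 − 0.5·20) × 16 = 320 mm².
0.6 F_u A_nv = 834.7 kN; 0.6 F_y A_gv = 937.2 kN → shear rupture governs the shear term.
R_n = 834.7 + 1.0 × 470 × 320 / 1000 = 985.1 kN.
Design strength φR_n = 0.75 × 985.1 = 739 kN.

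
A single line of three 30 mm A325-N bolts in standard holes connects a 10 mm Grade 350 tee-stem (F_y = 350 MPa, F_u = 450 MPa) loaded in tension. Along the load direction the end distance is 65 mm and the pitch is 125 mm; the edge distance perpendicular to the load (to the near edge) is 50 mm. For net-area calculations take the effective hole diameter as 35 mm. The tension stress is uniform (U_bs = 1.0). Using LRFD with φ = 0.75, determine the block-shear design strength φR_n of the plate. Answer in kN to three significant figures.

Shear plane L_v = 65 + 2·125 = 315 mm; A_gv = 315 × 10 = 3150 mm².
A_nv = (315 − 2.5·35) × 10 = 2275 mm².
A_nt = (50 − 0.5·35) × 10 = 325 mm².
0.6 F_u A_nv = 614.2 kN; 0.6 F_y A_gv = 661.5 kN → shear rupture governs the shear term.
R_n = 614.2 + 1.0 × 450 × 325 / 1000 = 760.5 kN.
Design strength φR_n = 0.75 × 760.5 = 570 kN.

570 kN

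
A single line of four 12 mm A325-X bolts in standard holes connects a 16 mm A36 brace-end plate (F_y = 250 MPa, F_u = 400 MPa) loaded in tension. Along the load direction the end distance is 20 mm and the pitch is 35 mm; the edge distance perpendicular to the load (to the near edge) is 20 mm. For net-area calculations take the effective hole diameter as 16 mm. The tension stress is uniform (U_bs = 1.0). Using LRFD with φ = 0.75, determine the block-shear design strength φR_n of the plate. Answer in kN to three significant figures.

Shear plane L_v = 20 + 3·35 = 125 mm; A_gv = 125 × 16 = 2000 mm².
A_nv = (125 − 3.5·16) × 16 = 1104 mm².
A_nt = (20 − 0.5·16) × 16 = 192 mm².
0.6 F_u A_nv = 265 kN; 0.6 F_y A_gv = 300 kN → shear rupture governs the shear term.
R_n = 265 + 1.0 × 400 × 192 / 1000 = 341.8 kN.
Design strength φR_n = 0.75 × 341.8 = 256 kN.

256 kN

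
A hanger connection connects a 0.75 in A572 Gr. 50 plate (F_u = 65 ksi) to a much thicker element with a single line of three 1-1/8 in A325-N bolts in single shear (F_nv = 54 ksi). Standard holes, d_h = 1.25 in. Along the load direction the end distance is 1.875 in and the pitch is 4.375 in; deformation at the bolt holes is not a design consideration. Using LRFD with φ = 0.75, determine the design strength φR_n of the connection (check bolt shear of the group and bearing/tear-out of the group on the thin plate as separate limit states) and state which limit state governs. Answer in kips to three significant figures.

Bolt shear: A_b = π·1.125²/4 = 0.994 in²; R_n = 54 × 0.994 × 3 × 1 = 161 kips → 0.75 × 161 = 121 kips.
Bearing (1.5 l_c t F_u ≤ 3.0 d t F_u): upper limit = 3.0·1.125·0.75·65 = 164.5 kips.
  Edge l_c = 1.875 − 1.25/2 = 1.25 → r_n = 91.41 kips; interior l_c = 4.375 − 1.25 = 3.125 → r_n = 164.5 kips.
  R_n,bearing = 1·91.41 + 2·164.5 = 420.5 kips → 0.75 × 420.5 = 315 kips.
Bolt shear governs: 121 kips.

121 kips (bolt shear governs)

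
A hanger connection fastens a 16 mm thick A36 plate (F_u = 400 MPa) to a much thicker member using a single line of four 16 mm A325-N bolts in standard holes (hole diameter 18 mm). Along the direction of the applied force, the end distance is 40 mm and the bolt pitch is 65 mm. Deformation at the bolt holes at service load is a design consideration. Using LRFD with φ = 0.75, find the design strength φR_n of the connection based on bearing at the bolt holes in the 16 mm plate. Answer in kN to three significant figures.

732 kN

Per bolt r_n = 1.2 l_c t F_u ≤ 2.4 d t F_u; upper limit = 2.4 × 16 × 16 × 400 / 1000 = 245.8 kN.
Edge bolt: l_c = 40 − 18/2 = 31 mm → 1.2 × 31 × 16 × 400 / 1000 = 238.1 → r_n = 238.1 kN.
Interior bolts: l_c = 65 − 18 = 47 mm → 1.2 × 47 × 16 × 400 / 1000 = 361 → r_n = 245.8 kN.
R_n = 1 × 238.1 + 3 × 245.8 = 975.4 kN.
Design strength φR_n = 0.75 × 975.4 = 732 kN.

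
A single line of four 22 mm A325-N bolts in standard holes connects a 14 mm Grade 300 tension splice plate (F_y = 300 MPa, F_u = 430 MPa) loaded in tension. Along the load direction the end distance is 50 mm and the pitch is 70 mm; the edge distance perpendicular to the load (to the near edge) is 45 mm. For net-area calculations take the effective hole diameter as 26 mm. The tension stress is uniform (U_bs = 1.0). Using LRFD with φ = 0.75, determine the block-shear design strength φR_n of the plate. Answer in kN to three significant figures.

602 kN

Shear plane L_v = 50 + 3·70 = 260 mm; A_gv = 260 × 14 = 3640 mm².
A_nv = (260 − 3.5·26) × 14 = 2366 mm².
A_nt = (45 − 0.5·26) × 14 = 448 mm².
0.6 F_u A_nv = 610.4 kN; 0.6 F_y A_gv = 655.2 kN → shear rupture governs the shear term.
R_n = 610.4 + 1.0 × 430 × 448 / 1000 = 803.1 kN.
Design strength φR_n = 0.75 × 803.1 = 602 kN.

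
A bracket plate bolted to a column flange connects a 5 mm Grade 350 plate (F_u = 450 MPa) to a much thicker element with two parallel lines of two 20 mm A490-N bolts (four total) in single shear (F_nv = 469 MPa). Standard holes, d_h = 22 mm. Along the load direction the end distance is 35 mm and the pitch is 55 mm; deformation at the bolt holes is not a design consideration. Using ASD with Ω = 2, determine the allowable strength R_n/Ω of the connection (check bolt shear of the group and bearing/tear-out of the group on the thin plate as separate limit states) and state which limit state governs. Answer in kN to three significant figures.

Bolt shear: A_b = π·20²/4 = 314.2 mm²; R_n = 469 × 314.2 × 4 × 1 / 1000 = 589.4 kN → 589.4 / 2 = 295 kN.
Bearing (1.5 l_c t F_u ≤ 3.0 d t F_u): upper limit = 3.0·20·5·450 / 1000 = 135 kN.
  Edge l_c = 35 − 22/2 = 24 → r_n = 81 kN; interior l_c = 55 − 22 = 33 → r_n = 111.4 kN.
  R_n,bearing = 2·81 + 2·111.4 = 384.8 kN → 384.8 / 2 = 192 kN.
Bearing governs: 192 kN.

192 kN (bearing governs)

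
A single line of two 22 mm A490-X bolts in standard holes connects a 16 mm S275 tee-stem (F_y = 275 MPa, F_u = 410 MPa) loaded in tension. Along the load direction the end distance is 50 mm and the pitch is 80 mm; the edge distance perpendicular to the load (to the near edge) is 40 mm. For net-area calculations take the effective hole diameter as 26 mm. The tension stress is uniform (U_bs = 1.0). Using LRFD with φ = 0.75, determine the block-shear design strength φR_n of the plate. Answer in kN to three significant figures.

Shear plane L_v = 50 + 1·80 = 130 mm; A_gv = 130 × 16 = 2080 mm².
A_nv = (130 − 1.5·26) × 16 = 1456 mm².
A_nt = (40 − 0.5·26) × 16 = 432 mm².
0.6 F_u A_nv = 358.2 kN; 0.6 F_y A_gv = 343.2 kN → shear yielding governs the shear term.
R_n = 343.2 + 1.0 × 410 × 432 / 1000 = 520.3 kN.
Design strength φR_n = 0.75 × 520.3 = 390 kN.

390 kN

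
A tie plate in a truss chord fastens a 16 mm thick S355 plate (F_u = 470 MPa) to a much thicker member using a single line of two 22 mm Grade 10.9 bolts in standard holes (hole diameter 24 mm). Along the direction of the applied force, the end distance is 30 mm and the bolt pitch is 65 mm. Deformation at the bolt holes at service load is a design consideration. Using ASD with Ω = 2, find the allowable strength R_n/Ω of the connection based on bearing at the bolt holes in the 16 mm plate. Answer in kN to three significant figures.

266 kN

Per bolt r_n = 1.2 l_c t F_u ≤ 2.4 d t F_u; upper limit = 2.4 × 22 × 16 × 470 / 1000 = 397.1 kN.
Edge bolt: l_c = 30 − 24/2 = 18 mm → 1.2 × 18 × 16 × 470 / 1000 = 162.4 → r_n = 162.4 kN.
Interior bolts: l_c = 65 − 24 = 41 mm → 1.2 × 41 × 16 × 470 / 1000 = 370 → r_n = 370 kN.
R_n = 1 × 162.4 + 1 × 370 = 532.4 kN.
Allowable strength R_n/Ω = 532.4 / 2 = 266 kN.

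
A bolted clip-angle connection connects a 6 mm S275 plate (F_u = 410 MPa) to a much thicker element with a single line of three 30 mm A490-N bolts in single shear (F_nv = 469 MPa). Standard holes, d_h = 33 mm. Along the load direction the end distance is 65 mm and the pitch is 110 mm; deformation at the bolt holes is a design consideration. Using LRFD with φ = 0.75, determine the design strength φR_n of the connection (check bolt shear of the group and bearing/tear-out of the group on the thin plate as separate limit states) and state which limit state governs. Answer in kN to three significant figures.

Bolt shear: A_b = π·30²/4 = 706.9 mm²; R_n = 469 × 706.9 × 3 × 1 / 1000 = 994.5 kN → 0.75 × 994.5 = 746 kN.
Bearing (1.2 l_c t F_u ≤ 2.4 d t F_u): upper limit = 2.4·30·6·410 / 1000 = 177.1 kN.
  Edge l_c = 65 − 33/2 = 48.5 → r_n = 143.2 kN; interior l_c = 110 − 33 = 77 → r_n = 177.1 kN.
  R_n,bearing = 1·143.2 + 2·177.1 = 497.4 kN → 0.75 × 497.4 = 373 kN.
Bearing governs: 373 kN.

373 kN (bearing governs)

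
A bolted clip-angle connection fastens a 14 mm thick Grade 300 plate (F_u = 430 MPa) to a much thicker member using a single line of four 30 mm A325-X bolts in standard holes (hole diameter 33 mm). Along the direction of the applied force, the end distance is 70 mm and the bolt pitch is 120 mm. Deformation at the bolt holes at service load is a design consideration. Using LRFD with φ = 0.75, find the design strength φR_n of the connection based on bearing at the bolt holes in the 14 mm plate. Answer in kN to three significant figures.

1270 kN

Per bolt r_n = 1.2 l_c t F_u ≤ 2.4 d t F_u; upper limit = 2.4 × 30 × 14 × 430 / 1000 = 433.4 kN.
Edge bolt: l_c = 70 − 33/2 = 53.5 mm → 1.2 × 53.5 × 14 × 430 / 1000 = 386.5 → r_n = 386.5 kN.
Interior bolts: l_c = 120 − 33 = 87 mm → 1.2 × 87 × 14 × 430 / 1000 = 628.5 → r_n = 433.4 kN.
R_n = 1 × 386.5 + 3 × 433.4 = 1687 kN.
Design strength φR_n = 0.75 × 1687 = 1270 kN.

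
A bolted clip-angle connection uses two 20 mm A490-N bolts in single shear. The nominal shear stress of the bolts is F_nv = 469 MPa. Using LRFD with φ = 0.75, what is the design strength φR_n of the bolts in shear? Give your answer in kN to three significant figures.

221 kN

A_b = π × 20² / 4 = 314.2 mm².
R_n = F_nv · A_b · n · n_s = 469 × 314.2 × 2 × 1 / 1000 = 294.7 kN.
Design strength φR_n = 0.75 × 294.7 = 221 kN.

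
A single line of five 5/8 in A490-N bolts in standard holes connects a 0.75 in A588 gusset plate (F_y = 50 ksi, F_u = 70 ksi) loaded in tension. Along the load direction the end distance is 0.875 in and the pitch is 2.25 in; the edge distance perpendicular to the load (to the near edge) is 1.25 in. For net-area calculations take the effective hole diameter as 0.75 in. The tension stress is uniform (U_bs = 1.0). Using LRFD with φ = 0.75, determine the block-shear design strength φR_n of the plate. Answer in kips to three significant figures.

188 kips

Shear plane L_v = 0.875 + 4·2.25 = 9.875 in; A_gv = 9.875 × 0.75 = 7.406 in².
A_nv = (9.875 − 4.5·0.75) × 0.75 = 4.875 in².
A_nt = (1.25 − 0.5·0.75) × 0.75 = 0.6562 in².
0.6 F_u A_nv = 204.8 kips; 0.6 F_y A_gv = 222.2 kips → shear rupture governs the shear term.
R_n = 204.8 + 1.0 × 70 × 0.6562 = 250.7 kips.
Design strength φR_n = 0.75 × 250.7 = 188 kips.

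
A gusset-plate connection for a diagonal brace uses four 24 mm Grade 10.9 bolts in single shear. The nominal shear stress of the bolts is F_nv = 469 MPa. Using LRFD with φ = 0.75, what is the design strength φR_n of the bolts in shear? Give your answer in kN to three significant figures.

637 kN

A_b = π × 24² / 4 = 452.4 mm².
R_n = F_nv · A_b · n · n_s = 469 × 452.4 × 4 × 1 / 1000 = 848.7 kN.
Design strength φR_n = 0.75 × 848.7 = 637 kN.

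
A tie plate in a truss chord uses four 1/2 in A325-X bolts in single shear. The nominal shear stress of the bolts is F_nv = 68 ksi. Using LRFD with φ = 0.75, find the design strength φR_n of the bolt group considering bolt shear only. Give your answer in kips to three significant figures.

A_b = π × 0.5² / 4 = 0.1963 in².
R_n = F_nv · A_b · n · n_s = 68 × 0.1963 × 4 × 1 = 53.41 kips.
Design strength φR_n = 0.75 × 53.41 = 40.1 kips.

40.1 kips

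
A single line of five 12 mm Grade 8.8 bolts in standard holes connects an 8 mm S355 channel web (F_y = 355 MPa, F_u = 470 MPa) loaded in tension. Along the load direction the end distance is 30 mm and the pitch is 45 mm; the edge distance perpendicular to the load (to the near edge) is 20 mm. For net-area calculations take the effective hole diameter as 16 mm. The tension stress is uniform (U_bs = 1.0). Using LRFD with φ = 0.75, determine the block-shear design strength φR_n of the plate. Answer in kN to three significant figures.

267 kN

Shear plane L_v = 30 + 4·45 = 210 mm; A_gv = 210 × 8 = 1680 mm².
A_nv = (210 − 4.5·16) × 8 = 1104 mm².
A_nt = (20 − 0.5·16) × 8 = 96 mm².
0.6 F_u A_nv = 311.3 kN; 0.6 F_y A_gv = 357.8 kN → shear rupture governs the shear term.
R_n = 311.3 + 1.0 × 470 × 96 / 1000 = 356.4 kN.
Design strength φR_n = 0.75 × 356.4 = 267 kN.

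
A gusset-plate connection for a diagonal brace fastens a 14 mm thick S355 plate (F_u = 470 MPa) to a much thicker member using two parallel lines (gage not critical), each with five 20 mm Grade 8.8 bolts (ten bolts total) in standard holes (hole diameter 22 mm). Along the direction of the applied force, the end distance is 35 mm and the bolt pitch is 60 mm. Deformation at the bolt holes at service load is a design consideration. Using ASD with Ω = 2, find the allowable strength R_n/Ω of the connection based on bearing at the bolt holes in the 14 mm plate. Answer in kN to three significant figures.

1390 kN

Per bolt r_n = 1.2 l_c t F_u ≤ 2.4 d t F_u; upper limit = 2.4 × 20 × 14 × 470 / 1000 = 315.8 kN.
Edge bolt: l_c = 35 − 22/2 = 24 mm → 1.2 × 24 × 14 × 470 / 1000 = 189.5 → r_n = 189.5 kN.
Interior bolts: l_c = 60 − 22 = 38 mm → 1.2 × 38 × 14 × 470 / 1000 = 300 → r_n = 300 kN.
R_n = 2 × 189.5 + 8 × 300 = 2779 kN.
Allowable strength R_n/Ω = 2779 / 2 = 1390 kN.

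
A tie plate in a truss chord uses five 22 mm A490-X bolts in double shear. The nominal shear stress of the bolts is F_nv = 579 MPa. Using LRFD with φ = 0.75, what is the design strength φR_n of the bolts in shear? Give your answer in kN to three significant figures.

1650 kN

A_b = π × 22² / 4 = 380.1 mm².
R_n = F_nv · A_b · n · n_s = 579 × 380.1 × 5 × 2 / 1000 = 2201 kN.
Design strength φR_n = 0.75 × 2201 = 1650 kN.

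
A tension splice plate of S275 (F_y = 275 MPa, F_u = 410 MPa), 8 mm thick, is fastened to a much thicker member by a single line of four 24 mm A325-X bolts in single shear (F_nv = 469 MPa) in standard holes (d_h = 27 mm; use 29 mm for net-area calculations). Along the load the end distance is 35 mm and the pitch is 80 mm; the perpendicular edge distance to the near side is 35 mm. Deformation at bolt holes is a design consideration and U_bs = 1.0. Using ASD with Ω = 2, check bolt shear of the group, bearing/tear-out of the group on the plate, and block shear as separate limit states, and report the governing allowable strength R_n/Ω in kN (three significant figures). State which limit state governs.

Bolt shear: A_b = π·24²/4 = 452.4 mm²; R_n = 469 × 452.4 × 4 × 1 / 1000 = 848.7 kN → 848.7 / 2 = 424 kN.
Bearing: edge l_c = 21.5, r_n = 84.62 kN; interior l_c = 53, r_n = 188.9 kN; R_n = 84.62 + 3·188.9 = 651.4 kN → 326 kN.
Block shear: A_gv = 2200, A_nv = 1388, A_nt = 164 mm²; R_n = min(0.6F_uA_nv, 0.6F_yA_gv) + U_bs·F_u·A_nt = 408.7 kN → 204 kN.
Block shear governs: 204 kN.

204 kN (block shear governs)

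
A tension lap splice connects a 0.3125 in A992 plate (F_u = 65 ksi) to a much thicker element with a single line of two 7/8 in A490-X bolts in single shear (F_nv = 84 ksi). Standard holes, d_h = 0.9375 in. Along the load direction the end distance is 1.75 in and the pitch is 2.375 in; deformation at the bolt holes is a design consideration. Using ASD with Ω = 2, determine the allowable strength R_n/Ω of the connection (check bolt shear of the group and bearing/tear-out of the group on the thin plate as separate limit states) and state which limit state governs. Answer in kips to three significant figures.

Bolt shear: A_b = π·0.875²/4 = 0.6013 in²; R_n = 84 × 0.6013 × 2 × 1 = 101 kips → 101 / 2 = 50.5 kips.
Bearing (1.2 l_c t F_u ≤ 2.4 d t F_u): upper limit = 2.4·0.875·0.3125·65 = 42.66 kips.
  Edge l_c = 1.75 − 0.9375/2 = 1.281 → r_n = 31.23 kips; interior l_c = 2.375 − 0.9375 = 1.438 → r_n = 35.04 kips.
  R_n,bearing = 1·31.23 + 1·35.04 = 66.27 kips → 66.27 / 2 = 33.1 kips.
Bearing governs: 33.1 kips.

33.1 kips (bearing governs)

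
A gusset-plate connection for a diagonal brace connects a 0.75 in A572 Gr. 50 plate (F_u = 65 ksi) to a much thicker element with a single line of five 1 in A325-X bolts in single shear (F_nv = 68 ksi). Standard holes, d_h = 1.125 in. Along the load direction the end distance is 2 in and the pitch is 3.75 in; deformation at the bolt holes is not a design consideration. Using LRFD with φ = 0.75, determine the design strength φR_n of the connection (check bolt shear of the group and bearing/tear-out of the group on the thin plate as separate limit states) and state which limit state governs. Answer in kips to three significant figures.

Bolt shear: A_b = π·1²/4 = 0.7854 in²; R_n = 68 × 0.7854 × 5 × 1 = 267 kips → 0.75 × 267 = 200 kips.
Bearing (1.5 l_c t F_u ≤ 3.0 d t F_u): upper limit = 3.0·1·0.75·65 = 146.2 kips.
  Edge l_c = 2 − 1.125/2 = 1.438 → r_n = 105.1 kips; interior l_c = 3.75 − 1.125 = 2.625 → r_n = 146.2 kips.
  R_n,bearing = 1·105.1 + 4·146.2 = 690.1 kips → 0.75 × 690.1 = 518 kips.
Bolt shear governs: 200 kips.

200 kips (bolt shear governs)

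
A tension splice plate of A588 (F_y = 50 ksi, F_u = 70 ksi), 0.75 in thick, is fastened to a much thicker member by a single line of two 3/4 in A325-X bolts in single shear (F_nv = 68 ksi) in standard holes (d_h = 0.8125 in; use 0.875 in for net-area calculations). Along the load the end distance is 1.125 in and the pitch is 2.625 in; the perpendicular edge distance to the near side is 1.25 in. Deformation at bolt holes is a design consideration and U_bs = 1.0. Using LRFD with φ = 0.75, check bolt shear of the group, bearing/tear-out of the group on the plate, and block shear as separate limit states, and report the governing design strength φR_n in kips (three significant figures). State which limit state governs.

Bolt shear: A_b = π·0.75²/4 = 0.4418 in²; R_n = 68 × 0.4418 × 2 × 1 = 60.08 kips → 0.75 × 60.08 = 45.1 kips.
Bearing: edge l_c = 0.7188, r_n = 45.28 kips; interior l_c = 1.812, r_n = 94.5 kips; R_n = 45.28 + 1·94.5 = 139.8 kips → 105 kips.
Block shear: A_gv = 2.812, A_nv = 1.828, A_nt = 0.6094 in²; R_n = min(0.6F_uA_nv, 0.6F_yA_gv) + U_bs·F_u·A_nt = 119.4 kips → 89.6 kips.
Bolt shear governs: 45.1 kips.

45.1 kips (bolt shear governs)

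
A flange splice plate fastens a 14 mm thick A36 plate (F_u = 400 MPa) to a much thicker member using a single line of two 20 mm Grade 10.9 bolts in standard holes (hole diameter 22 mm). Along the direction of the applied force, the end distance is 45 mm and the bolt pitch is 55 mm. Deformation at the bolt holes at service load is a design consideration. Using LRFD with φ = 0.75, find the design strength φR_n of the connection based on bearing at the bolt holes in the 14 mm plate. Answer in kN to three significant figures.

338 kN

Per bolt r_n = 1.2 l_c t F_u ≤ 2.4 d t F_u; upper limit = 2.4 × 20 × 14 × 400 / 1000 = 268.8 kN.
Edge bolt: l_c = 45 − 22/2 = 34 mm → 1.2 × 34 × 14 × 400 / 1000 = 228.5 → r_n = 228.5 kN.
Interior bolts: l_c = 55 − 22 = 33 mm → 1.2 × 33 × 14 × 400 / 1000 = 221.8 → r_n = 221.8 kN.
R_n = 1 × 228.5 + 1 × 221.8 = 450.2 kN.
Design strength φR_n = 0.75 × 450.2 = 338 kN.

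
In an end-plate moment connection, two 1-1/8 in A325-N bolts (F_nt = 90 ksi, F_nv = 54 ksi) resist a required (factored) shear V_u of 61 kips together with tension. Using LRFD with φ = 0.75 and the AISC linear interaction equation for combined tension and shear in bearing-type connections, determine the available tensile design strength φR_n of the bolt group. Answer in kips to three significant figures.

A_b = π·1.125²/4 = 0.994 in²; f_rv = 61 / (2 × 0.994) = 30.68 ksi.
F'_nt = 1.3 F_nt − (F_nt / φF_nv) f_rv = 1.3·90 − (90/(0.75·54))·30.68 = 48.81 ksi, capped at F_nt → F'_nt = 48.81 ksi.
R_n = F'_nt · A_b · n = 48.81 × 0.994 × 2 = 97.05 kips.
Design strength φR_n = 0.75 × 97.05 = 72.8 kips.

72.8 kips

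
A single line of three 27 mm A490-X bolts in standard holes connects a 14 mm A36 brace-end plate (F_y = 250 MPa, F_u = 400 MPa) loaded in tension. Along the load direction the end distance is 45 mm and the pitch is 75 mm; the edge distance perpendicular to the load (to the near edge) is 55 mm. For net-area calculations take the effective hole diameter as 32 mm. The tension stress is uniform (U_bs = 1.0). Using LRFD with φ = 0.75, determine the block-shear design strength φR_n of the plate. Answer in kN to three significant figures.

Shear plane L_v = 45 + 2·75 = 195 mm; A_gv = 195 × 14 = 2730 mm².
A_nv = (195 − 2.5·32) × 14 = 1610 mm².
A_nt = (55 − 0.5·32) × 14 = 546 mm².
0.6 F_u A_nv = 386.4 kN; 0.6 F_y A_gv = 409.5 kN → shear rupture governs the shear term.
R_n = 386.4 + 1.0 × 400 × 546 / 1000 = 604.8 kN.
Design strength φR_n = 0.75 × 604.8 = 454 kN.

454 kN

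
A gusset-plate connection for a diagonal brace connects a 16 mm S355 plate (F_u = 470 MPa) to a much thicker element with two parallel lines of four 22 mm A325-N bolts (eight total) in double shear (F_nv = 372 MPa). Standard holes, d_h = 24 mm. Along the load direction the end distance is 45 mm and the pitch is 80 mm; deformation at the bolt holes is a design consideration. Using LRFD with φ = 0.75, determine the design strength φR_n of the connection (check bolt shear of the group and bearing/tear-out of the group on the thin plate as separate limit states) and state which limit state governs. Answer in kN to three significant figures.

1700 kN (bolt shear governs)

Bolt shear: A_b = π·22²/4 = 380.1 mm²; R_n = 372 × 380.1 × 8 × 2 / 1000 = 2263 kN → 0.75 × 2263 = 1700 kN.
Bearing (1.2 l_c t F_u ≤ 2.4 d t F_u): upper limit = 2.4·22·16·470 / 1000 = 397.1 kN.
  Edge l_c = 45 − 24/2 = 33 → r_n = 297.8 kN; interior l_c = 80 − 24 = 56 → r_n = 397.1 kN.
  R_n,bearing = 2·297.8 + 6·397.1 = 2978 kN → 0.75 × 2978 = 2230 kN.
Bolt shear governs: 1700 kN.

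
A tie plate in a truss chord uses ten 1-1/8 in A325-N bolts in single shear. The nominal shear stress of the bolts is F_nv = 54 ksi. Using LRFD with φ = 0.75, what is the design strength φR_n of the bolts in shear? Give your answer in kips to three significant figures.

A_b = π × 1.125² / 4 = 0.994 in².
R_n = F_nv · A_b · n · n_s = 54 × 0.994 × 10 × 1 = 536.8 kips.
Design strength φR_n = 0.75 × 536.8 = 403 kips.

403 kips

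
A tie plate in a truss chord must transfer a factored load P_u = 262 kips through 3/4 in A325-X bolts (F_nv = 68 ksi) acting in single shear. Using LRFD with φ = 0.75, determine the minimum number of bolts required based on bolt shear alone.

12 bolts

A_b = π·0.75²/4 = 0.4418 in².
Per-bolt design strength φR_n = 0.75 × 68 × 0.4418 × 1 = 22.53 kips.
n ≥ 262 / 22.53 = 11.63 → use 12 bolts.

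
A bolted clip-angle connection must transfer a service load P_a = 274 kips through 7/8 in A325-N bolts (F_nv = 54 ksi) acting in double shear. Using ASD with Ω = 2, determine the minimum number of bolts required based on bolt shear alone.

A_b = π·0.875²/4 = 0.6013 in².
Per-bolt allowable strength R_n/Ω = 54 × 0.6013 × 2 / 2 = 32.47 kips.
n ≥ 274 / 32.47 = 8.438 → use 9 bolts.

9 bolts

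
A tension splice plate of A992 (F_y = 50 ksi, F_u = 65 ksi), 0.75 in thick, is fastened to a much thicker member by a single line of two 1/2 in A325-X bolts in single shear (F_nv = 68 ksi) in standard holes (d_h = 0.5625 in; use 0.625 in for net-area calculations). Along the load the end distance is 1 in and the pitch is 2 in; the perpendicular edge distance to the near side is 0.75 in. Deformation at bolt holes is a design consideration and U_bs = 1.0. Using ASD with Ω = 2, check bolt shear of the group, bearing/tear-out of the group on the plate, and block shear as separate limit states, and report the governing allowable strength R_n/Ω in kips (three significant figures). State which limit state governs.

13.4 kips (bolt shear governs)

Bolt shear: A_b = π·0.5²/4 = 0.1963 in²; R_n = 68 × 0.1963 × 2 × 1 = 26.7 kips → 26.7 / 2 = 13.4 kips.
Bearing: edge l_c = 0.7188, r_n = 42.05 kips; interior l_c = 1.438, r_n = 58.5 kips; R_n = 42.05 + 1·58.5 = 100.5 kips → 50.3 kips.
Block shear: A_gv = 2.25, A_nv = 1.547, A_nt = 0.3281 in²; R_n = min(0.6F_uA_nv, 0.6F_yA_gv) + U_bs·F_u·A_nt = 81.66 kips → 40.8 kips.
Bolt shear governs: 13.4 kips.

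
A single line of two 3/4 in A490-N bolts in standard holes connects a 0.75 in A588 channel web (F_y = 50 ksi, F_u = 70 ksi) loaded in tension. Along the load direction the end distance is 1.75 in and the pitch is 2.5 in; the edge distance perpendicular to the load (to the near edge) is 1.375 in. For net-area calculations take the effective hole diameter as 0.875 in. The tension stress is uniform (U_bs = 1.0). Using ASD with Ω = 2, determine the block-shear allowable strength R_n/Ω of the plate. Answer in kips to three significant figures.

70.9 kips

Shear plane L_v = 1.75 + 1·2.5 = 4.25 in; A_gv = 4.25 × 0.75 = 3.188 in².
A_nv = (4.25 − 1.5·0.875) × 0.75 = 2.203 in².
A_nt = (1.375 − 0.5·0.875) × 0.75 = 0.7031 in².
0.6 F_u A_nv = 92.53 kips; 0.6 F_y A_gv = 95.62 kips → shear rupture governs the shear term.
R_n = 92.53 + 1.0 × 70 × 0.7031 = 141.8 kips.
Allowable strength R_n/Ω = 141.8 / 2 = 70.9 kips.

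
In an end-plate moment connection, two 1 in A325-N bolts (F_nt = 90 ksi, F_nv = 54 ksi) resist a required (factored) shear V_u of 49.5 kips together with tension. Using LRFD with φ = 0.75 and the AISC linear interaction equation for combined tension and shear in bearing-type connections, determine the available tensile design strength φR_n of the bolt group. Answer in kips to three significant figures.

A_b = π·1²/4 = 0.7854 in²; f_rv = 49.5 / (2 × 0.7854) = 31.51 ksi.
F'_nt = 1.3 F_nt − (F_nt / φF_nv) f_rv = 1.3·90 − (90/(0.75·54))·31.51 = 46.97 ksi, capped at F_nt → F'_nt = 46.97 ksi.
R_n = F'_nt · A_b · n = 46.97 × 0.7854 × 2 = 73.78 kips.
Design strength φR_n = 0.75 × 73.78 = 55.3 kips.

55.3 kips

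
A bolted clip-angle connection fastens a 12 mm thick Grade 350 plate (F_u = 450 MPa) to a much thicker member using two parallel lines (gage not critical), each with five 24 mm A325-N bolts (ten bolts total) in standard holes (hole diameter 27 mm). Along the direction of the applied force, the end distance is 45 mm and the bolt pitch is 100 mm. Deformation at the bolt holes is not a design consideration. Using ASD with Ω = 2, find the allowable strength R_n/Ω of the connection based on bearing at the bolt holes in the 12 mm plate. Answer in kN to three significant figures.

1810 kN

Per bolt r_n = 1.5 l_c t F_u ≤ 3.0 d t F_u; upper limit = 3.0 × 24 × 12 × 450 / 1000 = 388.8 kN.
Edge bolt: l_c = 45 − 27/2 = 31.5 mm → 1.5 × 31.5 × 12 × 450 / 1000 = 255.2 → r_n = 255.2 kN.
Interior bolts: l_c = 100 − 27 = 73 mm → 1.5 × 73 × 12 × 450 / 1000 = 591.3 → r_n = 388.8 kN.
R_n = 2 × 255.2 + 8 × 388.8 = 3621 kN.
Allowable strength R_n/Ω = 3621 / 2 = 1810 kN.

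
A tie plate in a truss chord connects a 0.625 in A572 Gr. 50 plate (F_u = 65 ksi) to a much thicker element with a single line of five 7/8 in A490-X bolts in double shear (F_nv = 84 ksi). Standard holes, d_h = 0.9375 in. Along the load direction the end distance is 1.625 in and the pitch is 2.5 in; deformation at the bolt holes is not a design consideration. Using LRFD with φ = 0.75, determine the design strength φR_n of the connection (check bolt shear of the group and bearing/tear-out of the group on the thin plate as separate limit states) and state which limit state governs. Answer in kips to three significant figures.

338 kips (bearing governs)

Bolt shear: A_b = π·0.875²/4 = 0.6013 in²; R_n = 84 × 0.6013 × 5 × 2 = 505.1 kips → 0.75 × 505.1 = 379 kips.
Bearing (1.5 l_c t F_u ≤ 3.0 d t F_u): upper limit = 3.0·0.875·0.625·65 = 106.6 kips.
  Edge l_c = 1.625 − 0.9375/2 = 1.156 → r_n = 70.46 kips; interior l_c = 2.5 − 0.9375 = 1.562 → r_n = 95.21 kips.
  R_n,bearing = 1·70.46 + 4·95.21 = 451.3 kips → 0.75 × 451.3 = 338 kips.
Bearing governs: 338 kips.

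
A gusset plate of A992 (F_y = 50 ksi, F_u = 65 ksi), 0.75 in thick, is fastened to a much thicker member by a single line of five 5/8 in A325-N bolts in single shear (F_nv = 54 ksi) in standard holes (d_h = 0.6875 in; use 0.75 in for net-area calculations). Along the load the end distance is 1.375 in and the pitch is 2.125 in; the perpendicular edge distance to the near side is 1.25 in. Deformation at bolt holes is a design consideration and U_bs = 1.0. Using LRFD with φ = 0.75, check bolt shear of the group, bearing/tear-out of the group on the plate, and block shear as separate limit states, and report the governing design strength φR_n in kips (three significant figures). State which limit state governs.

Bolt shear: A_b = π·0.625²/4 = 0.3068 in²; R_n = 54 × 0.3068 × 5 × 1 = 82.83 kips → 0.75 × 82.83 = 62.1 kips.
Bearing: edge l_c = 1.031, r_n = 60.33 kips; interior l_c = 1.438, r_n = 73.12 kips; R_n = 60.33 + 4·73.12 = 352.8 kips → 265 kips.
Block shear: A_gv = 7.406, A_nv = 4.875, A_nt = 0.6562 in²; R_n = min(0.6F_uA_nv, 0.6F_yA_gv) + U_bs·F_u·A_nt = 232.8 kips → 175 kips.
Bolt shear governs: 62.1 kips.

62.1 kips (bolt shear governs)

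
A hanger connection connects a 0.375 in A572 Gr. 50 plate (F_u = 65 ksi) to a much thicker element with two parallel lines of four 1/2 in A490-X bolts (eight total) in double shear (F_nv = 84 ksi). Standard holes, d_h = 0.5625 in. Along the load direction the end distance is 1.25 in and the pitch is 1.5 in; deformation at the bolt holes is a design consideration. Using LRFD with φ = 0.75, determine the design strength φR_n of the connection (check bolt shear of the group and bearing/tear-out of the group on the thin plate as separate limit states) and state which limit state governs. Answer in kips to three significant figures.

Bolt shear: A_b = π·0.5²/4 = 0.1963 in²; R_n = 84 × 0.1963 × 8 × 2 = 263.9 kips → 0.75 × 263.9 = 198 kips.
Bearing (1.2 l_c t F_u ≤ 2.4 d t F_u): upper limit = 2.4·0.5·0.375·65 = 29.25 kips.
  Edge l_c = 1.25 − 0.5625/2 = 0.9688 → r_n = 28.34 kips; interior l_c = 1.5 − 0.5625 = 0.9375 → r_n = 27.42 kips.
  R_n,bearing = 2·28.34 + 6·27.42 = 221.2 kips → 0.75 × 221.2 = 166 kips.
Bearing governs: 166 kips.

166 kips (bearing governs)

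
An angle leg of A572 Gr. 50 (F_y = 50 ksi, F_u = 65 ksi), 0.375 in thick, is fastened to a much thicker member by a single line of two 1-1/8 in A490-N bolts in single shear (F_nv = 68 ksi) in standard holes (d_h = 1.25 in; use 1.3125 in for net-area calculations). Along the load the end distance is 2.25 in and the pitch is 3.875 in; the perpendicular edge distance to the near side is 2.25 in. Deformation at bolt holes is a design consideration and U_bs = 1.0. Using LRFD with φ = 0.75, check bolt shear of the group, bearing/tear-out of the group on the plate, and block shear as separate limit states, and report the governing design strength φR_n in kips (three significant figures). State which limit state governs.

Bolt shear: A_b = π·1.125²/4 = 0.994 in²; R_n = 68 × 0.994 × 2 × 1 = 135.2 kips → 0.75 × 135.2 = 101 kips.
Bearing: edge l_c = 1.625, r_n = 47.53 kips; interior l_c = 2.625, r_n = 65.81 kips; R_n = 47.53 + 1·65.81 = 113.3 kips → 85 kips.
Block shear: A_gv = 2.297, A_nv = 1.559, A_nt = 0.5977 in²; R_n = min(0.6F_uA_nv, 0.6F_yA_gv) + U_bs·F_u·A_nt = 99.63 kips → 74.7 kips.
Block shear governs: 74.7 kips.

74.7 kips (block shear governs)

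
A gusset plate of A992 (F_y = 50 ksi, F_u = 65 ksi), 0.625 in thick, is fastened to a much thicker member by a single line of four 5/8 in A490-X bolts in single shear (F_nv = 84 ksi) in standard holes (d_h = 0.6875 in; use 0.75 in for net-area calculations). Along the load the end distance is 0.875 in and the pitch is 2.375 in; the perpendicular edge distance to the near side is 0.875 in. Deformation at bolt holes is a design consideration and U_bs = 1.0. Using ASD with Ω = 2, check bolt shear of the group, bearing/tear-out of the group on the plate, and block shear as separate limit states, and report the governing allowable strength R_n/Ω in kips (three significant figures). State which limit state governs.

Bolt shear: A_b = π·0.625²/4 = 0.3068 in²; R_n = 84 × 0.3068 × 4 × 1 = 103.1 kips → 103.1 / 2 = 51.5 kips.
Bearing: edge l_c = 0.5312, r_n = 25.9 kips; interior l_c = 1.688, r_n = 60.94 kips; R_n = 25.9 + 3·60.94 = 208.7 kips → 104 kips.
Block shear: A_gv = 5, A_nv = 3.359, A_nt = 0.3125 in²; R_n = min(0.6F_uA_nv, 0.6F_yA_gv) + U_bs·F_u·A_nt = 151.3 kips → 75.7 kips.
Bolt shear governs: 51.5 kips.

51.5 kips (bolt shear governs)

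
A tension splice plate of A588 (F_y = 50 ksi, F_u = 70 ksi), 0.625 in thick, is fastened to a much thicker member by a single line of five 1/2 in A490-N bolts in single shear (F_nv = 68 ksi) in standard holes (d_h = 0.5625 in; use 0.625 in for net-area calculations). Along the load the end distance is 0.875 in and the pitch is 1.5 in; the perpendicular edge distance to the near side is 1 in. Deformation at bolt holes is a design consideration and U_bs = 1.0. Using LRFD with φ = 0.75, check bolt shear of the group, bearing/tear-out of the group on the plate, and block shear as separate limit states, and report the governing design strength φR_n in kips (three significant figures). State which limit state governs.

Bolt shear: A_b = π·0.5²/4 = 0.1963 in²; R_n = 68 × 0.1963 × 5 × 1 = 66.76 kips → 0.75 × 66.76 = 50.1 kips.
Bearing: edge l_c = 0.5938, r_n = 31.17 kips; interior l_c = 0.9375, r_n = 49.22 kips; R_n = 31.17 + 4·49.22 = 228 kips → 171 kips.
Block shear: A_gv = 4.297, A_nv = 2.539, A_nt = 0.4297 in²; R_n = min(0.6F_uA_nv, 0.6F_yA_gv) + U_bs·F_u·A_nt = 136.7 kips → 103 kips.
Bolt shear governs: 50.1 kips.

50.1 kips (bolt shear governs)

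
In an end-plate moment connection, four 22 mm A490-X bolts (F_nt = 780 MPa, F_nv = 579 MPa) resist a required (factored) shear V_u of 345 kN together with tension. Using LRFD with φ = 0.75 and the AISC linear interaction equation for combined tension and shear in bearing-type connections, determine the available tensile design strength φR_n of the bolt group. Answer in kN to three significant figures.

A_b = π·22²/4 = 380.1 mm²; f_rv = 345 × 1000 / (4 × 380.1) = 226.9 MPa.
F'_nt = 1.3 F_nt − (F_nt / φF_nv) f_rv = 1.3·780 − (780/(0.75·579))·226.9 = 606.5 MPa, capped at F_nt → F'_nt = 606.5 MPa.
R_n = F'_nt · A_b · n = 606.5 × 380.1 × 4 / 1000 = 922.1 kN.
Design strength φR_n = 0.75 × 922.1 = 692 kN.

692 kN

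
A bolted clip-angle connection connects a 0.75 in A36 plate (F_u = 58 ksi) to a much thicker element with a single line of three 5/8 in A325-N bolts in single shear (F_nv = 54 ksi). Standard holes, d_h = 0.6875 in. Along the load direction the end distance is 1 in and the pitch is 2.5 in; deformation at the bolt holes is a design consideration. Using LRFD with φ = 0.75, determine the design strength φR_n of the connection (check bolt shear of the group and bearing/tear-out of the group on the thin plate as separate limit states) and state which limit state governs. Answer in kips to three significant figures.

37.3 kips (bolt shear governs)

Bolt shear: A_b = π·0.625²/4 = 0.3068 in²; R_n = 54 × 0.3068 × 3 × 1 = 49.7 kips → 0.75 × 49.7 = 37.3 kips.
Bearing (1.2 l_c t F_u ≤ 2.4 d t F_u): upper limit = 2.4·0.625·0.75·58 = 65.25 kips.
  Edge l_c = 1 − 0.6875/2 = 0.6562 → r_n = 34.26 kips; interior l_c = 2.5 − 0.6875 = 1.812 → r_n = 65.25 kips.
  R_n,bearing = 1·34.26 + 2·65.25 = 164.8 kips → 0.75 × 164.8 = 124 kips.
Bolt shear governs: 37.3 kips.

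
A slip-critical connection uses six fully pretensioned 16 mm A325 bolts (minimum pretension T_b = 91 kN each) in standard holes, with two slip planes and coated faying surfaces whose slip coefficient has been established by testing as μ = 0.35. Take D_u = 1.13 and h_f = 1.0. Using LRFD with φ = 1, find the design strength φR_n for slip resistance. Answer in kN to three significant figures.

432 kN

R_n = μ · D_u · h_f · T_b · n_s · n_b = 0.35 × 1.13 × 1.0 × 91 × 2 × 6 = 431.9 kN.
Design strength φR_n = 1 × 431.9 = 432 kN.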